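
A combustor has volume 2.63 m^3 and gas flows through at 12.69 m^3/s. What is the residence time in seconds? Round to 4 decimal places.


tau = V / Q_flow
tau = 2.63 / 12.69 = 0.2072 s


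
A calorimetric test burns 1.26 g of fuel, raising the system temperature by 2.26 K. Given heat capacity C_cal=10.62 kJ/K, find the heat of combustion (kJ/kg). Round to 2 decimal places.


Hc = C_cal * delta_T / m_fuel
Q_released = 10.62 * 2.26 = 24.0012 kJ
m_fuel = 1.26 g = 1.26/1000 kg = 0.001260 kg
Hc = 24.0012 / 0.001260 = 19048.57 kJ/kg


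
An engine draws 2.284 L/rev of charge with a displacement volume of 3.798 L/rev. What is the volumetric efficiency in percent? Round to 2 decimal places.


eta_v = (V_actual / V_disp) * 100
Ratio = 2.284 / 3.798 = 0.6014
eta_v = 0.6014 * 100 = 60.14%


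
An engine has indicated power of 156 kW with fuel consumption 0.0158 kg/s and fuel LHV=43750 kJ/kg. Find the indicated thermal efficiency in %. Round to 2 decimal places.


eta_ith = (IP / (mf * LHV)) * 100
Denominator = 0.0158 * 43750 = 691.2500 kW
eta_ith = (156 / 691.2500) * 100 = 22.57%


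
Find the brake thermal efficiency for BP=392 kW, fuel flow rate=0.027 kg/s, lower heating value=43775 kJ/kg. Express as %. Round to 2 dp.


eta_BTE = (BP / (mf * LHV)) * 100
Denominator = 0.027 * 43775 = 1181.9250 kW
eta_BTE = (392 / 1181.9250) * 100 = 33.17%


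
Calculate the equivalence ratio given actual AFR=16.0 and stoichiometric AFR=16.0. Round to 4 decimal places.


phi = AFR_stoich / AFR_actual
phi = 16.0 / 16.0 = 1.0000


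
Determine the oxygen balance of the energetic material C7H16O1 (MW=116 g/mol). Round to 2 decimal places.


OB = -1600 * (2C + H/2 - O) / MW
Inner = 2*7 + 16/2 - 1 = 21.00
OB = -1600 * 21.00 / 116 = -289.66%


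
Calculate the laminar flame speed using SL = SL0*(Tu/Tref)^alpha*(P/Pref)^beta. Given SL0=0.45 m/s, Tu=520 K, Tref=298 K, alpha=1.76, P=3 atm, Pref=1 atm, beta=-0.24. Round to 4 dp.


SL = SL0 * (Tu/Tref)^alpha * (P/Pref)^beta
T ratio = 520/298 = 1.74496644
(T ratio)^alpha = 1.74496644^1.76 = 2.664068
(P/Pref)^beta = 3^(-0.24) = 0.768229
SL = 0.45 * 2.664068 * 0.768229 = 0.9210 m/s


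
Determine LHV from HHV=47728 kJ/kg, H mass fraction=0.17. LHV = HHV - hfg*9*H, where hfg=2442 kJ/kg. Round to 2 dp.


LHV = HHV - hfg * 9 * H
Water correction = 2442 * 9 * 0.17 = 3736.260 kJ/kg
LHV = 47728 - 3736.260 = 43991.74 kJ/kg


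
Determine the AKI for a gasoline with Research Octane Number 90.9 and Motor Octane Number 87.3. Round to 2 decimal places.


AKI = (RON + MON) / 2
AKI = (90.9 + 87.3) / 2
AKI = 178.2 / 2 = 89.10


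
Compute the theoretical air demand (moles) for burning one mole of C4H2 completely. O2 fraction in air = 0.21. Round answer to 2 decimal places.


Balanced combustion: C4H2 + 4.5 O2 -> 4 CO2 + 1 H2O
O2 needed = C + H/4 = 4 + 2/4 = 4.50 moles
Air moles = O2 / 0.21 = 4.50 / 0.21 = 21.43 moles air


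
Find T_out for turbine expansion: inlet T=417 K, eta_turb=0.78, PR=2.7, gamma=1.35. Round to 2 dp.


T_out = T_in * (1 - eta * (1 - PR^(-(gamma-1)/gamma)))
Exponent = -(1.35-1)/1.35 = -0.25925926
PR^exp = 2.7^(-0.25925926) = 0.77297411
Factor = 1 - 0.78*(1 - 0.77297411) = 0.82291981
T_out = 417 * 0.82291981 = 343.16 K


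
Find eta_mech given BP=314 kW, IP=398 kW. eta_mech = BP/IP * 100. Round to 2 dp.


eta_mech = (BP / IP) * 100
Ratio = 314 / 398 = 0.7889
eta_mech = 0.7889 * 100 = 78.89%


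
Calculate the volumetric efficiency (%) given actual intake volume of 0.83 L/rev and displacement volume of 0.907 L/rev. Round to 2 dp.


eta_v = (V_actual / V_disp) * 100
Ratio = 0.83 / 0.907 = 0.9151
eta_v = 0.9151 * 100 = 91.51%


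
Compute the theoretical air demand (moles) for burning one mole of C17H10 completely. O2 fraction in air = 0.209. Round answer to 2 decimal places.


Balanced combustion: C17H10 + 19.5 O2 -> 17 CO2 + 5 H2O
O2 needed = C + H/4 = 17 + 10/4 = 19.50 moles
Air moles = O2 / 0.209 = 19.50 / 0.209 = 93.30 moles air


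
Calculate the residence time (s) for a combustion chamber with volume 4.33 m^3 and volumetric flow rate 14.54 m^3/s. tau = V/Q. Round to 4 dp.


tau = V / Q_flow
tau = 4.33 / 14.54 = 0.2978 s


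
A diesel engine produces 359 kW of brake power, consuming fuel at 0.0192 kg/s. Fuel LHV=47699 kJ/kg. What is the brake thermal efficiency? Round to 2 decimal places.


eta_BTE = (BP / (mf * LHV)) * 100
Denominator = 0.0192 * 47699 = 915.8208 kW
eta_BTE = (359 / 915.8208) * 100 = 39.20%


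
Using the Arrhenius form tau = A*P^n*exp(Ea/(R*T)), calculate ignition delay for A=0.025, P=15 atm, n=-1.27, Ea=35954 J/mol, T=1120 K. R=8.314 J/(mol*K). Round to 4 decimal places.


tau = A * P^n * exp(Ea/(R*T))
P^n = 15^(-1.27) = 0.03208959
Ea/(R*T) = 35954/(8.314*1120) = 3.861172
exp(Ea/(R*T)) = 47.521023
tau = 0.025 * 0.03208959 * 47.521023 = 0.0381 ms


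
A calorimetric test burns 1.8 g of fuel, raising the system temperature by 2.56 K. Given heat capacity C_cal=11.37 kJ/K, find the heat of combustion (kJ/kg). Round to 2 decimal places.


Hc = C_cal * delta_T / m_fuel
Q_released = 11.37 * 2.56 = 29.1072 kJ
m_fuel = 1.8 g = 1.8/1000 kg = 0.001800 kg
Hc = 29.1072 / 0.001800 = 16170.67 kJ/kg


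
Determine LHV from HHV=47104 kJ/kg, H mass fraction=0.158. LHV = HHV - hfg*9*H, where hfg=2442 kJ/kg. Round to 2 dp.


LHV = HHV - hfg * 9 * H
Water correction = 2442 * 9 * 0.158 = 3472.524 kJ/kg
LHV = 47104 - 3472.524 = 43631.48 kJ/kg


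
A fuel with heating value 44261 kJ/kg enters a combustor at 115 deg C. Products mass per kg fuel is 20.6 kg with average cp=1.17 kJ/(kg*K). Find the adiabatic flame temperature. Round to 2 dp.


T_ad = T_in + Hc / (m_p * cp)
Denominator = 20.6 * 1.17 = 24.1020
Temperature rise = 44261 / 24.1020 = 1836.40 K
T_ad = 115 + 1836.40 = 1951.40 deg C


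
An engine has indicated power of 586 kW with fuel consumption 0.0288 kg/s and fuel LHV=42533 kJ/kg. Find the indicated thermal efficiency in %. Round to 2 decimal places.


eta_ith = (IP / (mf * LHV)) * 100
Denominator = 0.0288 * 42533 = 1224.9504 kW
eta_ith = (586 / 1224.9504) * 100 = 47.84%


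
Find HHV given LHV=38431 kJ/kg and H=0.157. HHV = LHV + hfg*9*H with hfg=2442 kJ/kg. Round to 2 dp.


HHV = LHV + hfg * 9 * H
Water addition = 2442 * 9 * 0.157 = 3450.546 kJ/kg
HHV = 38431 + 3450.546 = 41881.55 kJ/kg


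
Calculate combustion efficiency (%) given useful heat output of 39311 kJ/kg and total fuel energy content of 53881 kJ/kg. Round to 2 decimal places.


Efficiency = (Q_useful / Q_fuel) * 100
Efficiency = (39311 / 53881) * 100
Efficiency = 0.7296 * 100 = 72.96%


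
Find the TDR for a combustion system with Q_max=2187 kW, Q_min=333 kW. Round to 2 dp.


TDR = Q_max / Q_min
TDR = 2187 / 333 = 6.57


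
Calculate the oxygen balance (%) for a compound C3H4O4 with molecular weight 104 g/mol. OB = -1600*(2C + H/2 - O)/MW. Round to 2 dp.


OB = -1600 * (2C + H/2 - O) / MW
Inner = 2*3 + 4/2 - 4 = 4.00
OB = -1600 * 4.00 / 104 = -61.54%


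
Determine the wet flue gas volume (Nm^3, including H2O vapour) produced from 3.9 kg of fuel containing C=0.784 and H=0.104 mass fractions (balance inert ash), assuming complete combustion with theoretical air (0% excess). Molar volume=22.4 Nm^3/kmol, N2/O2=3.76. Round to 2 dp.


Per kg fuel: CO2 = (C/12 kmol)*22.4 = (0.784/12)*22.4 = 1.46347 Nm^3
Per kg fuel: H2O = (H/2 kmol)*22.4 = (0.104/2)*22.4 = 1.16480 Nm^3
O2 needed per kg fuel = C/12 + H/4 = 0.784/12 + 0.104/4 = 0.09133333 kmol
Per kg fuel: N2 = O2*3.76*22.4 = 0.09133333*3.76*22.4 = 7.69246 Nm^3
Total per kg = 1.46347 + 1.16480 + 7.69246 = 10.32073 Nm^3
Total = 10.32073 * 3.9 = 40.25 Nm^3


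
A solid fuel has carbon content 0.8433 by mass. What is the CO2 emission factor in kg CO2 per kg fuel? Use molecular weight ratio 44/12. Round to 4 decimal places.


EF = C_frac * (M_CO2 / M_C)
EF = 0.8433 * (44/12)
EF = 0.8433 * 3.666667 = 3.0921 kg_CO2/kg_fuel


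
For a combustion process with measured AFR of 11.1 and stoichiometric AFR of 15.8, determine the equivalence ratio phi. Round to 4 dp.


phi = AFR_stoich / AFR_actual
phi = 15.8 / 11.1 = 1.4234


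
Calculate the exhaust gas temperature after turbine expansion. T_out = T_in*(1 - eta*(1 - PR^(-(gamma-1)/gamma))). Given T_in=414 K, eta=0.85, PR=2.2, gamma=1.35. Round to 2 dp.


T_out = T_in * (1 - eta * (1 - PR^(-(gamma-1)/gamma)))
Exponent = -(1.35-1)/1.35 = -0.25925926
PR^exp = 2.2^(-0.25925926) = 0.81512413
Factor = 1 - 0.85*(1 - 0.81512413) = 0.84285551
T_out = 414 * 0.84285551 = 348.94 K


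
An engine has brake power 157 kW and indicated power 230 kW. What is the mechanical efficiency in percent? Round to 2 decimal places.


eta_mech = (BP / IP) * 100
Ratio = 157 / 230 = 0.6826
eta_mech = 0.6826 * 100 = 68.26%


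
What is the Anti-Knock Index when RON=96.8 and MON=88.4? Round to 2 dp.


AKI = (RON + MON) / 2
AKI = (96.8 + 88.4) / 2
AKI = 185.2 / 2 = 92.60


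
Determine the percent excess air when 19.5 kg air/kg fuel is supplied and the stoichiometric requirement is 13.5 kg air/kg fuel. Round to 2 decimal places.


Excess air = actual - stoichiometric = 19.5 - 13.5 = 6.00 kg/kg fuel
Excess air % = (excess / stoich) * 100 = (6.00 / 13.5) * 100 = 44.44%


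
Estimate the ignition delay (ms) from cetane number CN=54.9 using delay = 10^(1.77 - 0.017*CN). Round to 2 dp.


delay = 10^(1.77 - 0.017*CN)
Exponent = 1.77 - 0.017*54.9 = 0.8367
delay = 10^0.8367 = 6.87 ms


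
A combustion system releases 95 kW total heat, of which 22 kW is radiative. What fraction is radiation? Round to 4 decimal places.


f_rad = Q_rad / Q_total
f_rad = 22 / 95 = 0.2316


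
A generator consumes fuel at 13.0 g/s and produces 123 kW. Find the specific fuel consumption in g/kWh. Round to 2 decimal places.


SFC = (mf / BP) * 3600
Rate = 13.0 / 123 = 0.105691 g/(s*kW)
SFC = 0.105691 * 3600 = 380.49 g/kWh


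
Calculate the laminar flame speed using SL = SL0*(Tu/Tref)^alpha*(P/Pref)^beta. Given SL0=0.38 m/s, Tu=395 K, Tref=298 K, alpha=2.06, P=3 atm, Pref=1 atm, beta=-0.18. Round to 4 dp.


SL = SL0 * (Tu/Tref)^alpha * (P/Pref)^beta
T ratio = 395/298 = 1.32550336
(T ratio)^alpha = 1.32550336^2.06 = 1.786918
(P/Pref)^beta = 3^(-0.18) = 0.820575
SL = 0.38 * 1.786918 * 0.820575 = 0.5572 m/s


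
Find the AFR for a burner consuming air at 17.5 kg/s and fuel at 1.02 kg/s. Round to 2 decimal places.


AFR = m_air / m_fuel
AFR = 17.5 / 1.02 = 17.16


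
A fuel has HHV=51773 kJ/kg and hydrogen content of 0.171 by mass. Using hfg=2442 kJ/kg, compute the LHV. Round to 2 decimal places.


LHV = HHV - hfg * 9 * H
Water correction = 2442 * 9 * 0.171 = 3758.238 kJ/kg
LHV = 51773 - 3758.238 = 48014.76 kJ/kg


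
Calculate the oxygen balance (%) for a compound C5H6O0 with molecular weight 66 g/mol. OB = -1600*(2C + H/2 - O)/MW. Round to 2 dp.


OB = -1600 * (2C + H/2 - O) / MW
Inner = 2*5 + 6/2 - 0 = 13.00
OB = -1600 * 13.00 / 66 = -315.15%


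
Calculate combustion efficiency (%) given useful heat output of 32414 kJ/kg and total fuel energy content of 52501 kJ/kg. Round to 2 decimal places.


Efficiency = (Q_useful / Q_fuel) * 100
Efficiency = (32414 / 52501) * 100
Efficiency = 0.6174 * 100 = 61.74%


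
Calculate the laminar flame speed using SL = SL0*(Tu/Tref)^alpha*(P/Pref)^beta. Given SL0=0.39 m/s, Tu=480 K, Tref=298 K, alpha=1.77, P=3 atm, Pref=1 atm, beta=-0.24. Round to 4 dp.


SL = SL0 * (Tu/Tref)^alpha * (P/Pref)^beta
T ratio = 480/298 = 1.61073826
(T ratio)^alpha = 1.61073826^1.77 = 2.325060
(P/Pref)^beta = 3^(-0.24) = 0.768229
SL = 0.39 * 2.325060 * 0.768229 = 0.6966 m/s


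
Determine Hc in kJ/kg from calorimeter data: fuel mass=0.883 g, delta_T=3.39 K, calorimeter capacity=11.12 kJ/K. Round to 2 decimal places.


Hc = C_cal * delta_T / m_fuel
Q_released = 11.12 * 3.39 = 37.6968 kJ
m_fuel = 0.883 g = 0.883/1000 kg = 0.000883 kg
Hc = 37.6968 / 0.000883 = 42691.73 kJ/kg


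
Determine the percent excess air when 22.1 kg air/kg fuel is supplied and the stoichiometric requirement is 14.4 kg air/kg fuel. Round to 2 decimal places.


Excess air = actual - stoichiometric = 22.1 - 14.4 = 7.70 kg/kg fuel
Excess air % = (excess / stoich) * 100 = (7.70 / 14.4) * 100 = 53.47%


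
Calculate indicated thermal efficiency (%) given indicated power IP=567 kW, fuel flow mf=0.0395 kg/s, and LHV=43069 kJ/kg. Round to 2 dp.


eta_ith = (IP / (mf * LHV)) * 100
Denominator = 0.0395 * 43069 = 1701.2255 kW
eta_ith = (567 / 1701.2255) * 100 = 33.33%


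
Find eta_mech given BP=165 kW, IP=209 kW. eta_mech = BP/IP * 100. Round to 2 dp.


eta_mech = (BP / IP) * 100
Ratio = 165 / 209 = 0.7895
eta_mech = 0.7895 * 100 = 78.95%


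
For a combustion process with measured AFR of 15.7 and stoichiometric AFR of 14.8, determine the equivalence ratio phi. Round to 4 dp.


phi = AFR_stoich / AFR_actual
phi = 14.8 / 15.7 = 0.9427


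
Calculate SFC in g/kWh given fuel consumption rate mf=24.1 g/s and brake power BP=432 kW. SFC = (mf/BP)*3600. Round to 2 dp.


SFC = (mf / BP) * 3600
Rate = 24.1 / 432 = 0.055787 g/(s*kW)
SFC = 0.055787 * 3600 = 200.83 g/kWh


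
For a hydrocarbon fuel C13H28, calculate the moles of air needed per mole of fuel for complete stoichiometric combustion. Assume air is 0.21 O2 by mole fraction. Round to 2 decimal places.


Balanced combustion: C13H28 + 20 O2 -> 13 CO2 + 14 H2O
O2 needed = C + H/4 = 13 + 28/4 = 20.00 moles
Air moles = O2 / 0.21 = 20.00 / 0.21 = 95.24 moles air


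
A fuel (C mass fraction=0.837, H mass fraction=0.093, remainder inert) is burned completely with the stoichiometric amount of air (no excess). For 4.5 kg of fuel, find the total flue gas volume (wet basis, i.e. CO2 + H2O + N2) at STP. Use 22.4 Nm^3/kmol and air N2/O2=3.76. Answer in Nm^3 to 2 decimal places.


Per kg fuel: CO2 = (C/12 kmol)*22.4 = (0.837/12)*22.4 = 1.56240 Nm^3
Per kg fuel: H2O = (H/2 kmol)*22.4 = (0.093/2)*22.4 = 1.04160 Nm^3
O2 needed per kg fuel = C/12 + H/4 = 0.837/12 + 0.093/4 = 0.09300000 kmol
Per kg fuel: N2 = O2*3.76*22.4 = 0.09300000*3.76*22.4 = 7.83283 Nm^3
Total per kg = 1.56240 + 1.04160 + 7.83283 = 10.43683 Nm^3
Total = 10.43683 * 4.5 = 46.97 Nm^3


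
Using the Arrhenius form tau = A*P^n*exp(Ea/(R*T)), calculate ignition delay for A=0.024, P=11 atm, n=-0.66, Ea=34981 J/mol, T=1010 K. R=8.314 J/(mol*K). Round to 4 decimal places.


tau = A * P^n * exp(Ea/(R*T))
P^n = 11^(-0.66) = 0.20543802
Ea/(R*T) = 34981/(8.314*1010) = 4.165823
exp(Ea/(R*T)) = 64.445708
tau = 0.024 * 0.20543802 * 64.445708 = 0.3178 ms


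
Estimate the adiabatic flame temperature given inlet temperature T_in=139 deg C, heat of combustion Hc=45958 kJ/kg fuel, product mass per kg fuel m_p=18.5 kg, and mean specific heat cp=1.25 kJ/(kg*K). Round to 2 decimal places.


T_ad = T_in + Hc / (m_p * cp)
Denominator = 18.5 * 1.25 = 23.1250
Temperature rise = 45958 / 23.1250 = 1987.37 K
T_ad = 139 + 1987.37 = 2126.37 deg C


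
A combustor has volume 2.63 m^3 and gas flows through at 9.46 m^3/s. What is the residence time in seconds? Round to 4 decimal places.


tau = V / Q_flow
tau = 2.63 / 9.46 = 0.2780 s


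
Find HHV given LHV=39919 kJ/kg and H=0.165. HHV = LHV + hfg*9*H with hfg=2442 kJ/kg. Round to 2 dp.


HHV = LHV + hfg * 9 * H
Water addition = 2442 * 9 * 0.165 = 3626.370 kJ/kg
HHV = 39919 + 3626.370 = 43545.37 kJ/kg


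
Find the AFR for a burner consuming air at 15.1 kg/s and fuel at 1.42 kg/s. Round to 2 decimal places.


AFR = m_air / m_fuel
AFR = 15.1 / 1.42 = 10.63


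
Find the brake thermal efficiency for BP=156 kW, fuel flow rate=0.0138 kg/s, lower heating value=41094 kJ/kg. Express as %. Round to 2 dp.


eta_BTE = (BP / (mf * LHV)) * 100
Denominator = 0.0138 * 41094 = 567.0972 kW
eta_BTE = (156 / 567.0972) * 100 = 27.51%


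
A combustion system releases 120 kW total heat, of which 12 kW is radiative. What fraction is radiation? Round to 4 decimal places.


f_rad = Q_rad / Q_total
f_rad = 12 / 120 = 0.1000


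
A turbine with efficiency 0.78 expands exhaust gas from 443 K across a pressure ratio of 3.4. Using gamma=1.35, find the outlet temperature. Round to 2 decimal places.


T_out = T_in * (1 - eta * (1 - PR^(-(gamma-1)/gamma)))
Exponent = -(1.35-1)/1.35 = -0.25925926
PR^exp = 3.4^(-0.25925926) = 0.72813041
Factor = 1 - 0.78*(1 - 0.72813041) = 0.78794172
T_out = 443 * 0.78794172 = 349.06 K


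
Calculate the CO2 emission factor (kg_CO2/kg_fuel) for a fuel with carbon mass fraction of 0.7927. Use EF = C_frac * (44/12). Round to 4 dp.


EF = C_frac * (M_CO2 / M_C)
EF = 0.7927 * (44/12)
EF = 0.7927 * 3.666667 = 2.9066 kg_CO2/kg_fuel


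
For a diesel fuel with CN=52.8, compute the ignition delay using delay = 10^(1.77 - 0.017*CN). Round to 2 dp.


delay = 10^(1.77 - 0.017*CN)
Exponent = 1.77 - 0.017*52.8 = 0.8724
delay = 10^0.8724 = 7.45 ms


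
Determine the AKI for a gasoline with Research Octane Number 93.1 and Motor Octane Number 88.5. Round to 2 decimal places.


AKI = (RON + MON) / 2
AKI = (93.1 + 88.5) / 2
AKI = 181.6 / 2 = 90.80


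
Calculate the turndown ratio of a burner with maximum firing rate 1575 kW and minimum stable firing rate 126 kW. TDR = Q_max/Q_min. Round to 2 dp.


TDR = Q_max / Q_min
TDR = 1575 / 126 = 12.50


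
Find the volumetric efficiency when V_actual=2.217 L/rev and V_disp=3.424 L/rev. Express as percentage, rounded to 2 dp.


eta_v = (V_actual / V_disp) * 100
Ratio = 2.217 / 3.424 = 0.6475
eta_v = 0.6475 * 100 = 64.75%


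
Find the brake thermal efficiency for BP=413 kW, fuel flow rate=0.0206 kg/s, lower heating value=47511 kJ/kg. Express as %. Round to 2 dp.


eta_BTE = (BP / (mf * LHV)) * 100
Denominator = 0.0206 * 47511 = 978.7266 kW
eta_BTE = (413 / 978.7266) * 100 = 42.20%


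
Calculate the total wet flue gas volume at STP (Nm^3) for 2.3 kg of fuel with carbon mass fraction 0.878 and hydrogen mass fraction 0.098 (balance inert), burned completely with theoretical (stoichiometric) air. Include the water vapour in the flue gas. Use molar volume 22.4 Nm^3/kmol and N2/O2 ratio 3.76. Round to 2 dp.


Per kg fuel: CO2 = (C/12 kmol)*22.4 = (0.878/12)*22.4 = 1.63893 Nm^3
Per kg fuel: H2O = (H/2 kmol)*22.4 = (0.098/2)*22.4 = 1.09760 Nm^3
O2 needed per kg fuel = C/12 + H/4 = 0.878/12 + 0.098/4 = 0.09766667 kmol
Per kg fuel: N2 = O2*3.76*22.4 = 0.09766667*3.76*22.4 = 8.22588 Nm^3
Total per kg = 1.63893 + 1.09760 + 8.22588 = 10.96241 Nm^3
Total = 10.96241 * 2.3 = 25.21 Nm^3


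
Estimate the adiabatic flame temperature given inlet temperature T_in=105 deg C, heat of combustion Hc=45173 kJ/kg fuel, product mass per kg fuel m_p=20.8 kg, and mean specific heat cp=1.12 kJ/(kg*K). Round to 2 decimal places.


T_ad = T_in + Hc / (m_p * cp)
Denominator = 20.8 * 1.12 = 23.2960
Temperature rise = 45173 / 23.2960 = 1939.09 K
T_ad = 105 + 1939.09 = 2044.09 deg C


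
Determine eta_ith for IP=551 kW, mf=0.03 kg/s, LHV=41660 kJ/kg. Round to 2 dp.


eta_ith = (IP / (mf * LHV)) * 100
Denominator = 0.03 * 41660 = 1249.8000 kW
eta_ith = (551 / 1249.8000) * 100 = 44.09%


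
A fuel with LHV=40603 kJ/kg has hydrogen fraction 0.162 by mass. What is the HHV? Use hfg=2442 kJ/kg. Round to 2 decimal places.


HHV = LHV + hfg * 9 * H
Water addition = 2442 * 9 * 0.162 = 3560.436 kJ/kg
HHV = 40603 + 3560.436 = 44163.44 kJ/kg


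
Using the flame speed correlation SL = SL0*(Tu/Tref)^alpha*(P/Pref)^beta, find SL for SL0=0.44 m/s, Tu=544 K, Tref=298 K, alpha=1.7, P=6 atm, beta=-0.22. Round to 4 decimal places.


SL = SL0 * (Tu/Tref)^alpha * (P/Pref)^beta
T ratio = 544/298 = 1.82550336
(T ratio)^alpha = 1.82550336^1.7 = 2.781957
(P/Pref)^beta = 6^(-0.22) = 0.674228
SL = 0.44 * 2.781957 * 0.674228 = 0.8253 m/s


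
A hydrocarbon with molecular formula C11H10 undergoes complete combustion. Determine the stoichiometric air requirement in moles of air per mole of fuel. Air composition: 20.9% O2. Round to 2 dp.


Balanced combustion: C11H10 + 13.5 O2 -> 11 CO2 + 5 H2O
O2 needed = C + H/4 = 11 + 10/4 = 13.50 moles
Air moles = O2 / 0.209 = 13.50 / 0.209 = 64.59 moles air


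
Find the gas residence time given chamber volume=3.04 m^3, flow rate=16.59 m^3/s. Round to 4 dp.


tau = V / Q_flow
tau = 3.04 / 16.59 = 0.1832 s


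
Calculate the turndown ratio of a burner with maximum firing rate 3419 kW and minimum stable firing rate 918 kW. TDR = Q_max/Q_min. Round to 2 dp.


TDR = Q_max / Q_min
TDR = 3419 / 918 = 3.72


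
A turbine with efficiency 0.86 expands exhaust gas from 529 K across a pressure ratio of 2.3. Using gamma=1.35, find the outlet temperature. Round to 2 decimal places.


T_out = T_in * (1 - eta * (1 - PR^(-(gamma-1)/gamma)))
Exponent = -(1.35-1)/1.35 = -0.25925926
PR^exp = 2.3^(-0.25925926) = 0.80578413
Factor = 1 - 0.86*(1 - 0.80578413) = 0.83297435
T_out = 529 * 0.83297435 = 440.64 K


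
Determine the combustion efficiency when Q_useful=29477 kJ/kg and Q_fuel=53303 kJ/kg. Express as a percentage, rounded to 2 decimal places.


Efficiency = (Q_useful / Q_fuel) * 100
Efficiency = (29477 / 53303) * 100
Efficiency = 0.5530 * 100 = 55.30%


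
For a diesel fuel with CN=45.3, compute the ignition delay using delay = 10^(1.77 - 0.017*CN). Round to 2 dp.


delay = 10^(1.77 - 0.017*CN)
Exponent = 1.77 - 0.017*45.3 = 0.9999
delay = 10^0.9999 = 10.00 ms


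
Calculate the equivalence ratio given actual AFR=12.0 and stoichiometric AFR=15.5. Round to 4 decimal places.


phi = AFR_stoich / AFR_actual
phi = 15.5 / 12.0 = 1.2917


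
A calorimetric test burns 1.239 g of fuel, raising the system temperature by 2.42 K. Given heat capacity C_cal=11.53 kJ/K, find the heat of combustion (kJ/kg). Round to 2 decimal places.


Hc = C_cal * delta_T / m_fuel
Q_released = 11.53 * 2.42 = 27.9026 kJ
m_fuel = 1.239 g = 1.239/1000 kg = 0.001239 kg
Hc = 27.9026 / 0.001239 = 22520.26 kJ/kg


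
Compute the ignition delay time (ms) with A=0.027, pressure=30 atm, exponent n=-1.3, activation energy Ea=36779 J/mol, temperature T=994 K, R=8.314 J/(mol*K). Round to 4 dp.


tau = A * P^n * exp(Ea/(R*T))
P^n = 30^(-1.3) = 0.01201551
Ea/(R*T) = 36779/(8.314*994) = 4.450446
exp(Ea/(R*T)) = 85.665121
tau = 0.027 * 0.01201551 * 85.665121 = 0.0278 ms


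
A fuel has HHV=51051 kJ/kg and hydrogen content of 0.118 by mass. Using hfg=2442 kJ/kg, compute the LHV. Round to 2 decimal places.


LHV = HHV - hfg * 9 * H
Water correction = 2442 * 9 * 0.118 = 2593.404 kJ/kg
LHV = 51051 - 2593.404 = 48457.60 kJ/kg


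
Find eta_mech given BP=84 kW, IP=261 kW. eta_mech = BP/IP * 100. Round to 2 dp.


eta_mech = (BP / IP) * 100
Ratio = 84 / 261 = 0.3218
eta_mech = 0.3218 * 100 = 32.18%


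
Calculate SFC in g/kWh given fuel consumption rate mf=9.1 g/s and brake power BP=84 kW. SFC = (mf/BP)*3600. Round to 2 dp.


SFC = (mf / BP) * 3600
Rate = 9.1 / 84 = 0.108333 g/(s*kW)
SFC = 0.108333 * 3600 = 390.00 g/kWh


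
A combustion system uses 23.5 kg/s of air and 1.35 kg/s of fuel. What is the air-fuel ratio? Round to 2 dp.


AFR = m_air / m_fuel
AFR = 23.5 / 1.35 = 17.41


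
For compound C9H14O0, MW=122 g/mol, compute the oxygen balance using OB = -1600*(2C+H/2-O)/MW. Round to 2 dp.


OB = -1600 * (2C + H/2 - O) / MW
Inner = 2*9 + 14/2 - 0 = 25.00
OB = -1600 * 25.00 / 122 = -327.87%


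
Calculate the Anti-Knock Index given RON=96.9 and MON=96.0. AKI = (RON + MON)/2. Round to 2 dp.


AKI = (RON + MON) / 2
AKI = (96.9 + 96.0) / 2
AKI = 192.9 / 2 = 96.45


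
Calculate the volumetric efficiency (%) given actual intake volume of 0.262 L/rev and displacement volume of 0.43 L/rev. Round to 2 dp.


eta_v = (V_actual / V_disp) * 100
Ratio = 0.262 / 0.43 = 0.6093
eta_v = 0.6093 * 100 = 60.93%


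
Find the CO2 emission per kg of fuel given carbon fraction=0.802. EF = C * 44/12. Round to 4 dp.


EF = C_frac * (M_CO2 / M_C)
EF = 0.802 * (44/12)
EF = 0.802 * 3.666667 = 2.9407 kg_CO2/kg_fuel


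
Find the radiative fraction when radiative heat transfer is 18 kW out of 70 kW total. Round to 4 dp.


f_rad = Q_rad / Q_total
f_rad = 18 / 70 = 0.2571


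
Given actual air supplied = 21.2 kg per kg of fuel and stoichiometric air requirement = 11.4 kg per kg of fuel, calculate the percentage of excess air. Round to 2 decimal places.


Excess air = actual - stoichiometric = 21.2 - 11.4 = 9.80 kg/kg fuel
Excess air % = (excess / stoich) * 100 = (9.80 / 11.4) * 100 = 85.96%


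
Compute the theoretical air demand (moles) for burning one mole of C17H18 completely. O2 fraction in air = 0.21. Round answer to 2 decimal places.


Balanced combustion: C17H18 + 21.5 O2 -> 17 CO2 + 9 H2O
O2 needed = C + H/4 = 17 + 18/4 = 21.50 moles
Air moles = O2 / 0.21 = 21.50 / 0.21 = 102.38 moles air


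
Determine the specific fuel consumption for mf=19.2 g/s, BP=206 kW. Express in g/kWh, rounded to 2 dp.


SFC = (mf / BP) * 3600
Rate = 19.2 / 206 = 0.093204 g/(s*kW)
SFC = 0.093204 * 3600 = 335.53 g/kWh


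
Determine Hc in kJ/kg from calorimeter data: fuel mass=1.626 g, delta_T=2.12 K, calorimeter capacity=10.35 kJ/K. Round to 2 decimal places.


Hc = C_cal * delta_T / m_fuel
Q_released = 10.35 * 2.12 = 21.9420 kJ
m_fuel = 1.626 g = 1.626/1000 kg = 0.001626 kg
Hc = 21.9420 / 0.001626 = 13494.46 kJ/kg


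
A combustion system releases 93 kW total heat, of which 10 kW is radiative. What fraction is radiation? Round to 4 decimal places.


f_rad = Q_rad / Q_total
f_rad = 10 / 93 = 0.1075


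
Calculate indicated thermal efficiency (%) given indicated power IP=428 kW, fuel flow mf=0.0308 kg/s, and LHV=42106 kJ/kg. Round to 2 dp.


eta_ith = (IP / (mf * LHV)) * 100
Denominator = 0.0308 * 42106 = 1296.8648 kW
eta_ith = (428 / 1296.8648) * 100 = 33.00%


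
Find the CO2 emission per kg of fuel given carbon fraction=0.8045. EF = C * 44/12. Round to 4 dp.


EF = C_frac * (M_CO2 / M_C)
EF = 0.8045 * (44/12)
EF = 0.8045 * 3.666667 = 2.9498 kg_CO2/kg_fuel


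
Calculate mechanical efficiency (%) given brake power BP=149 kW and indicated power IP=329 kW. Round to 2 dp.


eta_mech = (BP / IP) * 100
Ratio = 149 / 329 = 0.4529
eta_mech = 0.4529 * 100 = 45.29%


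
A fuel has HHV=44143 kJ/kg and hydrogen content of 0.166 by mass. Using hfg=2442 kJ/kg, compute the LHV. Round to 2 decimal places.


LHV = HHV - hfg * 9 * H
Water correction = 2442 * 9 * 0.166 = 3648.348 kJ/kg
LHV = 44143 - 3648.348 = 40494.65 kJ/kg


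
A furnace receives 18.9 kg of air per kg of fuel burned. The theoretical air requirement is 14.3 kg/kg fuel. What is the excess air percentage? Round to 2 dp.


Excess air = actual - stoichiometric = 18.9 - 14.3 = 4.60 kg/kg fuel
Excess air % = (excess / stoich) * 100 = (4.60 / 14.3) * 100 = 32.17%


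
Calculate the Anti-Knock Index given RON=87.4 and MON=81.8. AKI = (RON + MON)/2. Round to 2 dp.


AKI = (RON + MON) / 2
AKI = (87.4 + 81.8) / 2
AKI = 169.2 / 2 = 84.60


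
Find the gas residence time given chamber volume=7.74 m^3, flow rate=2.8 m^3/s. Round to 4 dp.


tau = V / Q_flow
tau = 7.74 / 2.8 = 2.7643 s


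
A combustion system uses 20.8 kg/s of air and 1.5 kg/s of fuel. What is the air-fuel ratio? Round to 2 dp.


AFR = m_air / m_fuel
AFR = 20.8 / 1.5 = 13.87


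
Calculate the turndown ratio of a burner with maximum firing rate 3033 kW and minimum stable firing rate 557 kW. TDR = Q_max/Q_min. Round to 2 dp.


TDR = Q_max / Q_min
TDR = 3033 / 557 = 5.45


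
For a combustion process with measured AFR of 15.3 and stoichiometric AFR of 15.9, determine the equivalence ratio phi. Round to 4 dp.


phi = AFR_stoich / AFR_actual
phi = 15.9 / 15.3 = 1.0392


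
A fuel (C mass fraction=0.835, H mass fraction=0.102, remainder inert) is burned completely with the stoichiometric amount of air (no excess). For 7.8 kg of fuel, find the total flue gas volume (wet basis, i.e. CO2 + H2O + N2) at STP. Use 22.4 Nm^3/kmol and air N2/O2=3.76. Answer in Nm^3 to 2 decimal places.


Per kg fuel: CO2 = (C/12 kmol)*22.4 = (0.835/12)*22.4 = 1.55867 Nm^3
Per kg fuel: H2O = (H/2 kmol)*22.4 = (0.102/2)*22.4 = 1.14240 Nm^3
O2 needed per kg fuel = C/12 + H/4 = 0.835/12 + 0.102/4 = 0.09508333 kmol
Per kg fuel: N2 = O2*3.76*22.4 = 0.09508333*3.76*22.4 = 8.00830 Nm^3
Total per kg = 1.55867 + 1.14240 + 8.00830 = 10.70937 Nm^3
Total = 10.70937 * 7.8 = 83.53 Nm^3


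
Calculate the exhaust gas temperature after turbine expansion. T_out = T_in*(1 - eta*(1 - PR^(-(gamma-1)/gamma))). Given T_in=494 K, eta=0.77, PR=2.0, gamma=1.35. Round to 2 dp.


T_out = T_in * (1 - eta * (1 - PR^(-(gamma-1)/gamma)))
Exponent = -(1.35-1)/1.35 = -0.25925926
PR^exp = 2.0^(-0.25925926) = 0.83551680
Factor = 1 - 0.77*(1 - 0.83551680) = 0.87334794
T_out = 494 * 0.87334794 = 431.43 K


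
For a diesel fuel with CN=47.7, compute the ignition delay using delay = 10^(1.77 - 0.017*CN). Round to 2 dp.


delay = 10^(1.77 - 0.017*CN)
Exponent = 1.77 - 0.017*47.7 = 0.9591
delay = 10^0.9591 = 9.10 ms


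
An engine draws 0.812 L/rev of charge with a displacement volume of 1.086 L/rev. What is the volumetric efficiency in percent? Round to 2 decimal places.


eta_v = (V_actual / V_disp) * 100
Ratio = 0.812 / 1.086 = 0.7477
eta_v = 0.7477 * 100 = 74.77%


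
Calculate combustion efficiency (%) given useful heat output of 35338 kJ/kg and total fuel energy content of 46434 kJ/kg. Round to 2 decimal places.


Efficiency = (Q_useful / Q_fuel) * 100
Efficiency = (35338 / 46434) * 100
Efficiency = 0.7610 * 100 = 76.10%


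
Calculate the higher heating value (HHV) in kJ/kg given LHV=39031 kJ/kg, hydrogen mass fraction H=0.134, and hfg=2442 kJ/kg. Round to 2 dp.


HHV = LHV + hfg * 9 * H
Water addition = 2442 * 9 * 0.134 = 2945.052 kJ/kg
HHV = 39031 + 2945.052 = 41976.05 kJ/kg


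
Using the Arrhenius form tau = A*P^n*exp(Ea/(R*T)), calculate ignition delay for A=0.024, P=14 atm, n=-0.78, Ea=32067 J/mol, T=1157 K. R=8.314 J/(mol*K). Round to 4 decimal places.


tau = A * P^n * exp(Ea/(R*T))
P^n = 14^(-0.78) = 0.12764980
Ea/(R*T) = 32067/(8.314*1157) = 3.333611
exp(Ea/(R*T)) = 28.039416
tau = 0.024 * 0.12764980 * 28.039416 = 0.0859 ms


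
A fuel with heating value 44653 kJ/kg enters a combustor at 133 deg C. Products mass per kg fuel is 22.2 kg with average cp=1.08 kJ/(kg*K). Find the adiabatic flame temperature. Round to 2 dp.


T_ad = T_in + Hc / (m_p * cp)
Denominator = 22.2 * 1.08 = 23.9760
Temperature rise = 44653 / 23.9760 = 1862.40 K
T_ad = 133 + 1862.40 = 1995.40 deg C


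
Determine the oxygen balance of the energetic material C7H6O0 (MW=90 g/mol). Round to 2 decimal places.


OB = -1600 * (2C + H/2 - O) / MW
Inner = 2*7 + 6/2 - 0 = 17.00
OB = -1600 * 17.00 / 90 = -302.22%


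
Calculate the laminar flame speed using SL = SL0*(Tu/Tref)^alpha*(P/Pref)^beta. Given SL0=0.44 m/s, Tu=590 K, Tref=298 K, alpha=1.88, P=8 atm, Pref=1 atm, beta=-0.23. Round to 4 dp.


SL = SL0 * (Tu/Tref)^alpha * (P/Pref)^beta
T ratio = 590/298 = 1.97986577
(T ratio)^alpha = 1.97986577^1.88 = 3.611397
(P/Pref)^beta = 8^(-0.23) = 0.619854
SL = 0.44 * 3.611397 * 0.619854 = 0.9850 m/s


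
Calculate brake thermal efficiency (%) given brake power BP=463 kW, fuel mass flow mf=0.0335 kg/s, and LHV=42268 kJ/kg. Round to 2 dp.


eta_BTE = (BP / (mf * LHV)) * 100
Denominator = 0.0335 * 42268 = 1415.9780 kW
eta_BTE = (463 / 1415.9780) * 100 = 32.70%


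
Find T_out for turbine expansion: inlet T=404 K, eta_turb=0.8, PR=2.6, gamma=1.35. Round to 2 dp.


T_out = T_in * (1 - eta * (1 - PR^(-(gamma-1)/gamma)))
Exponent = -(1.35-1)/1.35 = -0.25925926
PR^exp = 2.6^(-0.25925926) = 0.78057442
Factor = 1 - 0.8*(1 - 0.78057442) = 0.82445954
T_out = 404 * 0.82445954 = 333.08 K


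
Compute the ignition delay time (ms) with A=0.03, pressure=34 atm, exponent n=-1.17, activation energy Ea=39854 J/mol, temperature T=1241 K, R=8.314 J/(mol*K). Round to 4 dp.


tau = A * P^n * exp(Ea/(R*T))
P^n = 34^(-1.17) = 0.01614989
Ea/(R*T) = 39854/(8.314*1241) = 3.862692
exp(Ea/(R*T)) = 47.593315
tau = 0.03 * 0.01614989 * 47.593315 = 0.0231 ms


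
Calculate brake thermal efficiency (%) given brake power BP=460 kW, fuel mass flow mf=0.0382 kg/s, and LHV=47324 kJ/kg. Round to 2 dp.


eta_BTE = (BP / (mf * LHV)) * 100
Denominator = 0.0382 * 47324 = 1807.7768 kW
eta_BTE = (460 / 1807.7768) * 100 = 25.45%


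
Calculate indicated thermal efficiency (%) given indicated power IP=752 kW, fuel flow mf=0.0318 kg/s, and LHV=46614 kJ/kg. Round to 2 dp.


eta_ith = (IP / (mf * LHV)) * 100
Denominator = 0.0318 * 46614 = 1482.3252 kW
eta_ith = (752 / 1482.3252) * 100 = 50.73%


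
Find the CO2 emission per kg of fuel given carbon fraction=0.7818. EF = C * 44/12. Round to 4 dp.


EF = C_frac * (M_CO2 / M_C)
EF = 0.7818 * (44/12)
EF = 0.7818 * 3.666667 = 2.8666 kg_CO2/kg_fuel


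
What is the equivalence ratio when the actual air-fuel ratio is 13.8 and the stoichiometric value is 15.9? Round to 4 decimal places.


phi = AFR_stoich / AFR_actual
phi = 15.9 / 13.8 = 1.1522


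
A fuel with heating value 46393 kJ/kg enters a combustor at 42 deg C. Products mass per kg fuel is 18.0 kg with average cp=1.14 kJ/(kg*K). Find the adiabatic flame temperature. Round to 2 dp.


T_ad = T_in + Hc / (m_p * cp)
Denominator = 18.0 * 1.14 = 20.5200
Temperature rise = 46393 / 20.5200 = 2260.87 K
T_ad = 42 + 2260.87 = 2302.87 deg C


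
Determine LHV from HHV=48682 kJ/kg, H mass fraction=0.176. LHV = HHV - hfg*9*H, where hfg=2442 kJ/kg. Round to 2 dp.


LHV = HHV - hfg * 9 * H
Water correction = 2442 * 9 * 0.176 = 3868.128 kJ/kg
LHV = 48682 - 3868.128 = 44813.87 kJ/kg


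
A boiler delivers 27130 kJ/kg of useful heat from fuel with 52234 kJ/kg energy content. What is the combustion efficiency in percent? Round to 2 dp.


Efficiency = (Q_useful / Q_fuel) * 100
Efficiency = (27130 / 52234) * 100
Efficiency = 0.5194 * 100 = 51.94%


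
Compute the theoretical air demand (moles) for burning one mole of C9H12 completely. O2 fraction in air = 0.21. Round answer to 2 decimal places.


Balanced combustion: C9H12 + 12 O2 -> 9 CO2 + 6 H2O
O2 needed = C + H/4 = 9 + 12/4 = 12.00 moles
Air moles = O2 / 0.21 = 12.00 / 0.21 = 57.14 moles air


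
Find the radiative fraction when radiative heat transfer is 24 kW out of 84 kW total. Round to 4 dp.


f_rad = Q_rad / Q_total
f_rad = 24 / 84 = 0.2857


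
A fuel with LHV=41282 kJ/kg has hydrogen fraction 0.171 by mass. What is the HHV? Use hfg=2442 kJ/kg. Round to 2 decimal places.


HHV = LHV + hfg * 9 * H
Water addition = 2442 * 9 * 0.171 = 3758.238 kJ/kg
HHV = 41282 + 3758.238 = 45040.24 kJ/kg


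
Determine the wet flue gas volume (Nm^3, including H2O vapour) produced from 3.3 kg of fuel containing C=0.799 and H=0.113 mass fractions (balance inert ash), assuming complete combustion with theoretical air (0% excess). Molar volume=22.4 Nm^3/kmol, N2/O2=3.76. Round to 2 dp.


Per kg fuel: CO2 = (C/12 kmol)*22.4 = (0.799/12)*22.4 = 1.49147 Nm^3
Per kg fuel: H2O = (H/2 kmol)*22.4 = (0.113/2)*22.4 = 1.26560 Nm^3
O2 needed per kg fuel = C/12 + H/4 = 0.799/12 + 0.113/4 = 0.09483333 kmol
Per kg fuel: N2 = O2*3.76*22.4 = 0.09483333*3.76*22.4 = 7.98724 Nm^3
Total per kg = 1.49147 + 1.26560 + 7.98724 = 10.74431 Nm^3
Total = 10.74431 * 3.3 = 35.46 Nm^3


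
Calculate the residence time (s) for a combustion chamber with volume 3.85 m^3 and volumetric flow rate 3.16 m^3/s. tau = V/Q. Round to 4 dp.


tau = V / Q_flow
tau = 3.85 / 3.16 = 1.2184 s


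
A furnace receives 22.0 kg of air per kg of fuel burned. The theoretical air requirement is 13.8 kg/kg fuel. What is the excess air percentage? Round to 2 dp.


Excess air = actual - stoichiometric = 22.0 - 13.8 = 8.20 kg/kg fuel
Excess air % = (excess / stoich) * 100 = (8.20 / 13.8) * 100 = 59.42%


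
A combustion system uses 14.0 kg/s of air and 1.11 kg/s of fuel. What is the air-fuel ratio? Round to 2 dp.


AFR = m_air / m_fuel
AFR = 14.0 / 1.11 = 12.61


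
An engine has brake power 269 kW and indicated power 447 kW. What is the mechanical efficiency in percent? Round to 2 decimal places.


eta_mech = (BP / IP) * 100
Ratio = 269 / 447 = 0.6018
eta_mech = 0.6018 * 100 = 60.18%


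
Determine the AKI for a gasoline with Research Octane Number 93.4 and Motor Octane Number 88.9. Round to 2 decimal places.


AKI = (RON + MON) / 2
AKI = (93.4 + 88.9) / 2
AKI = 182.3 / 2 = 91.15


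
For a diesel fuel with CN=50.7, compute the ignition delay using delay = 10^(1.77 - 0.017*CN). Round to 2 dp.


delay = 10^(1.77 - 0.017*CN)
Exponent = 1.77 - 0.017*50.7 = 0.9081
delay = 10^0.9081 = 8.09 ms


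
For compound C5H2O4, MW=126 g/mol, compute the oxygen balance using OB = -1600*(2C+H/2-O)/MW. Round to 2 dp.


OB = -1600 * (2C + H/2 - O) / MW
Inner = 2*5 + 2/2 - 4 = 7.00
OB = -1600 * 7.00 / 126 = -88.89%


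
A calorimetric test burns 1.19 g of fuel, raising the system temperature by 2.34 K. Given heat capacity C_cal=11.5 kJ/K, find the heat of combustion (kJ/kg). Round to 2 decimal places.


Hc = C_cal * delta_T / m_fuel
Q_released = 11.5 * 2.34 = 26.9100 kJ
m_fuel = 1.19 g = 1.19/1000 kg = 0.001190 kg
Hc = 26.9100 / 0.001190 = 22613.45 kJ/kg


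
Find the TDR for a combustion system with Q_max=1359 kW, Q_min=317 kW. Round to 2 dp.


TDR = Q_max / Q_min
TDR = 1359 / 317 = 4.29


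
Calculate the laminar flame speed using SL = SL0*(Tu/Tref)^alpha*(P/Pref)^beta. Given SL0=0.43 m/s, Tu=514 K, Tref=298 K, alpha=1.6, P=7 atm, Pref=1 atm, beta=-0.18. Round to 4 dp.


SL = SL0 * (Tu/Tref)^alpha * (P/Pref)^beta
T ratio = 514/298 = 1.72483221
(T ratio)^alpha = 1.72483221^1.6 = 2.392186
(P/Pref)^beta = 7^(-0.18) = 0.704502
SL = 0.43 * 2.392186 * 0.704502 = 0.7247 m/s


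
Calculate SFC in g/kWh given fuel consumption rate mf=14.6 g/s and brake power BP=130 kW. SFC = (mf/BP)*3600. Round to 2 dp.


SFC = (mf / BP) * 3600
Rate = 14.6 / 130 = 0.112308 g/(s*kW)
SFC = 0.112308 * 3600 = 404.31 g/kWh


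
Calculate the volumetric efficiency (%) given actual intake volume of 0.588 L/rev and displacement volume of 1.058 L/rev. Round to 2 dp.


eta_v = (V_actual / V_disp) * 100
Ratio = 0.588 / 1.058 = 0.5558
eta_v = 0.5558 * 100 = 55.58%


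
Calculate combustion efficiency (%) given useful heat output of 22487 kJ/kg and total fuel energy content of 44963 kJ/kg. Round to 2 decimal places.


Efficiency = (Q_useful / Q_fuel) * 100
Efficiency = (22487 / 44963) * 100
Efficiency = 0.5001 * 100 = 50.01%


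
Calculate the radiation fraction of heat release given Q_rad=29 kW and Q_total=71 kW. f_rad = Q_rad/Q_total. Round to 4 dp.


f_rad = Q_rad / Q_total
f_rad = 29 / 71 = 0.4085


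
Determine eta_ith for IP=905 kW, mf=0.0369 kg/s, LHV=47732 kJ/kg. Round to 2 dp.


eta_ith = (IP / (mf * LHV)) * 100
Denominator = 0.0369 * 47732 = 1761.3108 kW
eta_ith = (905 / 1761.3108) * 100 = 51.38%


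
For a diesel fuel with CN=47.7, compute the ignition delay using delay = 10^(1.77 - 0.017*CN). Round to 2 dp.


delay = 10^(1.77 - 0.017*CN)
Exponent = 1.77 - 0.017*47.7 = 0.9591
delay = 10^0.9591 = 9.10 ms


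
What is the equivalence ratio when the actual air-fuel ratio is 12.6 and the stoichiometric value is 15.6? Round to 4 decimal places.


phi = AFR_stoich / AFR_actual
phi = 15.6 / 12.6 = 1.2381


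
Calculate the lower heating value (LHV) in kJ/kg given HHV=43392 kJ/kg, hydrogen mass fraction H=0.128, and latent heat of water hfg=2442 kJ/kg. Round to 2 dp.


LHV = HHV - hfg * 9 * H
Water correction = 2442 * 9 * 0.128 = 2813.184 kJ/kg
LHV = 43392 - 2813.184 = 40578.82 kJ/kg


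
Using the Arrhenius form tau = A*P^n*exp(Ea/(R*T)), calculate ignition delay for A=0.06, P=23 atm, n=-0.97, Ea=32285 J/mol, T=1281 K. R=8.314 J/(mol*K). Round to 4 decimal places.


tau = A * P^n * exp(Ea/(R*T))
P^n = 23^(-0.97) = 0.04776656
Ea/(R*T) = 32285/(8.314*1281) = 3.031389
exp(Ea/(R*T)) = 20.725997
tau = 0.06 * 0.04776656 * 20.725997 = 0.0594 ms
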